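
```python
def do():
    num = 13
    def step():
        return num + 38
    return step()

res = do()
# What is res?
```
51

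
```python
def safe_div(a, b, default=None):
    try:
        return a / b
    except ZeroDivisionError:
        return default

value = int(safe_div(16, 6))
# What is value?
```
2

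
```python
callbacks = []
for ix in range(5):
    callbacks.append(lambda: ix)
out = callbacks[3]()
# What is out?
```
4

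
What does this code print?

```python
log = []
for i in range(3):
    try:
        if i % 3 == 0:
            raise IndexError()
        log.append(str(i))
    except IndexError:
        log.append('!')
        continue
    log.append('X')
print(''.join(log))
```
!1X2X

continue in except skips rest of loop body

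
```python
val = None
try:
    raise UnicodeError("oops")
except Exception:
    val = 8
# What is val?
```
8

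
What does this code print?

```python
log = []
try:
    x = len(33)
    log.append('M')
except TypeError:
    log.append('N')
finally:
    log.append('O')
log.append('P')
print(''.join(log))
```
NOP

finally always runs, even after exception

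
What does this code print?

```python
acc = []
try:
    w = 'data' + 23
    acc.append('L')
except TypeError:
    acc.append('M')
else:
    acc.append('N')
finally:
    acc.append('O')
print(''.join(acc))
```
MO

Exception: except runs, else skipped, finally runs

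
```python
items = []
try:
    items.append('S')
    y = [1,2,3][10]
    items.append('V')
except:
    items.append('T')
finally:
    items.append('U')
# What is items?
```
['S', 'T', 'U']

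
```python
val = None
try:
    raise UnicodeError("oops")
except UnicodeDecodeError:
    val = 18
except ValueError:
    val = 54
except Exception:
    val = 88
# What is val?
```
54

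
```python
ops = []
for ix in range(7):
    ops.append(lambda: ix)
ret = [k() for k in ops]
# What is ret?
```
[6, 6, 6, 6, 6, 6, 6]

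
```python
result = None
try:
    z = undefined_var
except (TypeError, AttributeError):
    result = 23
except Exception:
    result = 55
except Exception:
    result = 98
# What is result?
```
55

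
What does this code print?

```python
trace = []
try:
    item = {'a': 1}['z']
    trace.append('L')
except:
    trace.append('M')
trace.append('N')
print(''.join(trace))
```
MN

Exception raised in try, caught by bare except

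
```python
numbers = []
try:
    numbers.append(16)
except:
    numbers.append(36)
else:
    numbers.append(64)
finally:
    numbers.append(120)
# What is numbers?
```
[16, 64, 120]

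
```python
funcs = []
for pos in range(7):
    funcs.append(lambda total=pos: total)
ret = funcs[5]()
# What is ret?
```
5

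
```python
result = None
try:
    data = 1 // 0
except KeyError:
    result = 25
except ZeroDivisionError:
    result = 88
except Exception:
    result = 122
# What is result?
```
88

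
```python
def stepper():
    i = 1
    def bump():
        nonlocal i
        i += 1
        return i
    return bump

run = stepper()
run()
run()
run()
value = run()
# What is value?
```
5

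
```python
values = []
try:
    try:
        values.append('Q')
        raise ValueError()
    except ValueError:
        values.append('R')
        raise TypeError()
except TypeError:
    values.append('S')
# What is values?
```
['Q', 'R', 'S']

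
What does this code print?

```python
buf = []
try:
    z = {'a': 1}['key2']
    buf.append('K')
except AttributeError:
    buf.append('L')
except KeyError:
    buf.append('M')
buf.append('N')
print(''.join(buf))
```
MN

KeyError is caught by its specific handler, not AttributeError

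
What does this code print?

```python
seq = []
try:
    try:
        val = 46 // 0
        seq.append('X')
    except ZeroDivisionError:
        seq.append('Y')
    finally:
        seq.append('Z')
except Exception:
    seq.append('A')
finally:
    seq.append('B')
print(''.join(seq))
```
YZB

Both finally blocks run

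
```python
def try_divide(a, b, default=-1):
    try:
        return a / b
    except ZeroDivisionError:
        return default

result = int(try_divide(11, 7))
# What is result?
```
1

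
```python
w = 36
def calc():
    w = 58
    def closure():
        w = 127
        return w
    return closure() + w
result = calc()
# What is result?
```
185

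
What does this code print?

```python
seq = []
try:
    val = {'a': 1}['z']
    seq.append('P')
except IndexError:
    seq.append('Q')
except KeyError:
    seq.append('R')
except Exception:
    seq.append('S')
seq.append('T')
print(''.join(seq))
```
RT

KeyError matches before generic Exception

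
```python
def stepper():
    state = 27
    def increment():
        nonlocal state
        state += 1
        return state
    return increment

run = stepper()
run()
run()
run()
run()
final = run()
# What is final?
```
32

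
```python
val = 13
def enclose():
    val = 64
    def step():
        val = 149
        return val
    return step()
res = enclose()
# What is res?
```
149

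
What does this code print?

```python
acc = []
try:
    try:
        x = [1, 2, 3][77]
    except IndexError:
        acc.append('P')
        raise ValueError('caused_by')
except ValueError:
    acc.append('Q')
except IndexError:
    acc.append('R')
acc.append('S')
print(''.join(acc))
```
PQS

ValueError raised and caught, original IndexError not re-raised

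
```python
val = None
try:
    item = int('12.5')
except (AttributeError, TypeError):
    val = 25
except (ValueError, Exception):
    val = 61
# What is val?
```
61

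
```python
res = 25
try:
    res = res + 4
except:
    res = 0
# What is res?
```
29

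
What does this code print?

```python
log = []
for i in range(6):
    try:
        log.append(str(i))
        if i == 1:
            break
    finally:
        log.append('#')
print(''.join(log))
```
0#1#

finally runs even when breaking out of loop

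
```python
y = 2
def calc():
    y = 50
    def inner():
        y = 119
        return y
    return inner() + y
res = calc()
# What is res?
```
169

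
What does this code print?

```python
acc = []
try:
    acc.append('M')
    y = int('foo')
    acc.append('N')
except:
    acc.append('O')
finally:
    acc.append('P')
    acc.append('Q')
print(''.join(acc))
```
MOPQ

Code before exception runs, then except, then all of finally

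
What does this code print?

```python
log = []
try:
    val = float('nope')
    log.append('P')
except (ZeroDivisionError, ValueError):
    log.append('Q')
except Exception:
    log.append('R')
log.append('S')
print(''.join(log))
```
QS

ValueError matches tuple containing it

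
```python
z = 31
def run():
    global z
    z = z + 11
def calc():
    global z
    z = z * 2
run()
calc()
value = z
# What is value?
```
84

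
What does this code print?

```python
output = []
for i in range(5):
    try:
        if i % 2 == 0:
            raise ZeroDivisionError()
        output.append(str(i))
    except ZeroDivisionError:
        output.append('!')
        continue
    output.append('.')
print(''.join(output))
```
!1.!3.!

continue in except skips rest of loop body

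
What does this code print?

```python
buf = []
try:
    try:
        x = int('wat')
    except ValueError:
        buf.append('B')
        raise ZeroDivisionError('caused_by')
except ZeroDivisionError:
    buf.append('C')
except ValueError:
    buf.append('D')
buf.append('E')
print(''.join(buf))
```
BCE

ZeroDivisionError raised and caught, original ValueError not re-raised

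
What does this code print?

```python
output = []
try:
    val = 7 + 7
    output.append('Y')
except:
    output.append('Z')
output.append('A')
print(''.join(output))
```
YA

No exception, try block completes normally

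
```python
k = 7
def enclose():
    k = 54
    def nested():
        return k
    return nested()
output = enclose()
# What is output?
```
54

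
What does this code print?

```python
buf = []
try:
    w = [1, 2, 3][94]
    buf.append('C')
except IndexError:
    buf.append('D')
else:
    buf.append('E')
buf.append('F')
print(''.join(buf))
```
DF

else block skipped when exception is caught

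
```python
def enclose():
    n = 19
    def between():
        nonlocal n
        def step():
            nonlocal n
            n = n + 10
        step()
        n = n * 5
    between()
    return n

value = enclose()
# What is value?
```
145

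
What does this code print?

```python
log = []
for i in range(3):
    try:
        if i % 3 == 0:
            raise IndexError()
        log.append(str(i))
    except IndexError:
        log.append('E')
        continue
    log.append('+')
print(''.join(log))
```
E1+2+

continue in except skips rest of loop body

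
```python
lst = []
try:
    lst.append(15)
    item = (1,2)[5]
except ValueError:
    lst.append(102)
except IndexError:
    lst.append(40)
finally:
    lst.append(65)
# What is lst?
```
[15, 40, 65]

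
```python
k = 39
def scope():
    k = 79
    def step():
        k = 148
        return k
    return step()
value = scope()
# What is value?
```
148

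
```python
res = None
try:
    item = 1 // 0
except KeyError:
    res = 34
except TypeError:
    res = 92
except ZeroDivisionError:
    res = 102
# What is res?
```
102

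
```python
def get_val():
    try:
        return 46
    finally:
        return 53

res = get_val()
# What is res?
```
53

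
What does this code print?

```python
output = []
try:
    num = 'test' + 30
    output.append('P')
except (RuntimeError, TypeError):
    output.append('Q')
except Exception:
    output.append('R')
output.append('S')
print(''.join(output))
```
QS

TypeError matches tuple containing it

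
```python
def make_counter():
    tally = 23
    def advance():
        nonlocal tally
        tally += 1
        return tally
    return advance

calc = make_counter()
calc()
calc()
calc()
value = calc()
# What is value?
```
27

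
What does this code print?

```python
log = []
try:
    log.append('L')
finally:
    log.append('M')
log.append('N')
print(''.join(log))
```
LMN

try/finally without except, no exception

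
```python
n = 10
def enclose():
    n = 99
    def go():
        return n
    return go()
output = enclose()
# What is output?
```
99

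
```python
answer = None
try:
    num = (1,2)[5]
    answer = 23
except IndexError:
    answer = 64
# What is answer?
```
64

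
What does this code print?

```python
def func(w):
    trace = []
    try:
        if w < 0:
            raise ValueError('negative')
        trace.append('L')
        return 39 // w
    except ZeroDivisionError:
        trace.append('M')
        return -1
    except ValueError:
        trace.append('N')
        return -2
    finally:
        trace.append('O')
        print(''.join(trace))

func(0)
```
LMO

w=0 causes ZeroDivisionError, caught, finally prints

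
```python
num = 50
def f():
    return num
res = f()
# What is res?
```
50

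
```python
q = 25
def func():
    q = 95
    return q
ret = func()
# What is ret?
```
95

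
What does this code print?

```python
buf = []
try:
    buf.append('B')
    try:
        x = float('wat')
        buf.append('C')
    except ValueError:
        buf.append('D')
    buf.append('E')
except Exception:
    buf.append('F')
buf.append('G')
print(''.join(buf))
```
BDEG

Inner exception caught by inner handler, outer continues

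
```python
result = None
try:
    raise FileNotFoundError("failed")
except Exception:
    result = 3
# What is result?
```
3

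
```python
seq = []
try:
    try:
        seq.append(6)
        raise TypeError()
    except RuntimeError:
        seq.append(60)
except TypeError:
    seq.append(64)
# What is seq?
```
[6, 64]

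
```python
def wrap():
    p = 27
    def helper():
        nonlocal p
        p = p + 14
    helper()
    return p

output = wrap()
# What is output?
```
41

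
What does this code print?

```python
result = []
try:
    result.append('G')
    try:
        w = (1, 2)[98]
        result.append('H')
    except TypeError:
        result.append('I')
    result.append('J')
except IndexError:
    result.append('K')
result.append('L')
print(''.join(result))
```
GKL

Inner handler doesn't match, propagates to outer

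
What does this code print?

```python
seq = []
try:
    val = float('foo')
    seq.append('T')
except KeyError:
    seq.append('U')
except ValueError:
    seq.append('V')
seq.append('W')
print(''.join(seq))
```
VW

ValueError is caught by its specific handler, not KeyError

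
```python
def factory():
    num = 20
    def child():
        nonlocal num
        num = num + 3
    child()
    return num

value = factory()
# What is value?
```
23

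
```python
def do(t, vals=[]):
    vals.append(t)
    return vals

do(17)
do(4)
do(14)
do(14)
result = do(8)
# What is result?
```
[17, 4, 14, 14, 8]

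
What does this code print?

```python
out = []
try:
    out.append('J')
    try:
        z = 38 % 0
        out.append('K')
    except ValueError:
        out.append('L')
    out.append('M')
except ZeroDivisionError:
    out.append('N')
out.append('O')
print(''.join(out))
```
JNO

Inner handler doesn't match, propagates to outer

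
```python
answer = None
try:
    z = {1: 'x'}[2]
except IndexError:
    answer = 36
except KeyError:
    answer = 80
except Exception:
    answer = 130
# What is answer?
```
80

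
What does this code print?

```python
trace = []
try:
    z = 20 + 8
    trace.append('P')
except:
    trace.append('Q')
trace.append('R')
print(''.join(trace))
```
PR

No exception, try block completes normally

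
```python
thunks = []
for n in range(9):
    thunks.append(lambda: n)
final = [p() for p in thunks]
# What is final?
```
[8, 8, 8, 8, 8, 8, 8, 8, 8]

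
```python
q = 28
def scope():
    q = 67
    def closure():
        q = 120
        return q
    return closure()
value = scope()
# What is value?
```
120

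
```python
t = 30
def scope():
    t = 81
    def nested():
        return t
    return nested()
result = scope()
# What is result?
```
81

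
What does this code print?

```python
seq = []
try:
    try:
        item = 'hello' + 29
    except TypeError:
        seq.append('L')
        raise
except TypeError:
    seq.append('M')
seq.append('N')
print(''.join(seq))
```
LMN

raise without argument re-raises current exception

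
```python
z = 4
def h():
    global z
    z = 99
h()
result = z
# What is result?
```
99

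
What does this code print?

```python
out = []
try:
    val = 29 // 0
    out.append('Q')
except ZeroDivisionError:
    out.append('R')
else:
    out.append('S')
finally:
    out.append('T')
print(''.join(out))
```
RT

Exception: except runs, else skipped, finally runs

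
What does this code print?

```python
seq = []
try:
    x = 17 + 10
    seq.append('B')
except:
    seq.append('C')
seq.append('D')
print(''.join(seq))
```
BD

No exception, try block completes normally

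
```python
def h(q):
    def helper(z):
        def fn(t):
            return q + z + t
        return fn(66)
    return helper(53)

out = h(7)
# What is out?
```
126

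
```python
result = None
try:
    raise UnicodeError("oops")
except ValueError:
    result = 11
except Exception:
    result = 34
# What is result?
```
11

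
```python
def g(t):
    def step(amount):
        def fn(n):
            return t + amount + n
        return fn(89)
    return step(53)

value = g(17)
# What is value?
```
159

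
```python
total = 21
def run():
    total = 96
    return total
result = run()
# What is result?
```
96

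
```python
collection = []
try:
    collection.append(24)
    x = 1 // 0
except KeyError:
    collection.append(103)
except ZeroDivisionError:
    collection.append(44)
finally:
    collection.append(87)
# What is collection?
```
[24, 44, 87]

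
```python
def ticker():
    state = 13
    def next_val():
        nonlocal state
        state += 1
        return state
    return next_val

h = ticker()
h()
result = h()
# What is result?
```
15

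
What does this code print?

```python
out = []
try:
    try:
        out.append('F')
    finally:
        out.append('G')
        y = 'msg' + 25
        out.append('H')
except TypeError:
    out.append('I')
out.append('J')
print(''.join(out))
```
FGIJ

Exception in inner finally caught by outer except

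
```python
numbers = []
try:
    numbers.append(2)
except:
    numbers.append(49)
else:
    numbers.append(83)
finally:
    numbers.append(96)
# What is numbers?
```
[2, 83, 96]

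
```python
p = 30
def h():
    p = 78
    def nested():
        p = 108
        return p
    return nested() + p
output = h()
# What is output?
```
186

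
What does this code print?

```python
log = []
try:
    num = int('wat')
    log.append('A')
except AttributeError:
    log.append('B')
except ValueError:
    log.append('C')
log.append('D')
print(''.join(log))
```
CD

ValueError is caught by its specific handler, not AttributeError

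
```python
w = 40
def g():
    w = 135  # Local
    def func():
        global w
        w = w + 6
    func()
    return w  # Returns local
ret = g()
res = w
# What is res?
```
46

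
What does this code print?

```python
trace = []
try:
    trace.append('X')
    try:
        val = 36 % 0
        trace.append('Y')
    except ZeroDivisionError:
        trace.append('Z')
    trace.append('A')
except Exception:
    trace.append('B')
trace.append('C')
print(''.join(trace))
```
XZAC

Inner exception caught by inner handler, outer continues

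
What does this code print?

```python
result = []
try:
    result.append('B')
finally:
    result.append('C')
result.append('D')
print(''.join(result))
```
BCD

try/finally without except, no exception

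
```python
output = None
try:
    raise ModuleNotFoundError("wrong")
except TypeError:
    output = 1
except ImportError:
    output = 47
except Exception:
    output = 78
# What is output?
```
47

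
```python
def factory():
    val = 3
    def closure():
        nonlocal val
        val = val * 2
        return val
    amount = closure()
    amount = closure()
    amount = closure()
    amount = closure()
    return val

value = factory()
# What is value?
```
48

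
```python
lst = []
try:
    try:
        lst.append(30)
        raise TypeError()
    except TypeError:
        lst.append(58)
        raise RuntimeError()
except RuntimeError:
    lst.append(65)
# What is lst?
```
[30, 58, 65]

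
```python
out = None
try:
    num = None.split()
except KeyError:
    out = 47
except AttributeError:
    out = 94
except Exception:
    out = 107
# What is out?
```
94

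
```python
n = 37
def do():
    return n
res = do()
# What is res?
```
37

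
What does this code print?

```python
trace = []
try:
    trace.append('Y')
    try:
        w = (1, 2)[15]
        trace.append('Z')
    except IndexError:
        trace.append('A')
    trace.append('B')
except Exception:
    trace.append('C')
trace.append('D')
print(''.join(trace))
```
YABD

Inner exception caught by inner handler, outer continues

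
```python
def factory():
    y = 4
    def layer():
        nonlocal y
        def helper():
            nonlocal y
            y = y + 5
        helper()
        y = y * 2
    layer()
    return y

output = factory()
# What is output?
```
18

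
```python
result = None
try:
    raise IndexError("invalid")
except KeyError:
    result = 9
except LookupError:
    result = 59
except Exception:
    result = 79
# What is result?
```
59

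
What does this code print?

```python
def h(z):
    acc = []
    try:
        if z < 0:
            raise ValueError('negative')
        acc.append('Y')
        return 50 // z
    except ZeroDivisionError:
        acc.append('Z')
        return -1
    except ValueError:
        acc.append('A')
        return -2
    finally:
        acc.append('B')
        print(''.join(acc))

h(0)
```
YZB

z=0 causes ZeroDivisionError, caught, finally prints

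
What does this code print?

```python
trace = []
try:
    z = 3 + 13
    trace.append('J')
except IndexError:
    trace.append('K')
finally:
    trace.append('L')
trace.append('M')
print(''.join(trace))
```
JLM

finally runs after normal execution too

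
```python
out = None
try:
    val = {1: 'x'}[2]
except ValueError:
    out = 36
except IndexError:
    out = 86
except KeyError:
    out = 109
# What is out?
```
109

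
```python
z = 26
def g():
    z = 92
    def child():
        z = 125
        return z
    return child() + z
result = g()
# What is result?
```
217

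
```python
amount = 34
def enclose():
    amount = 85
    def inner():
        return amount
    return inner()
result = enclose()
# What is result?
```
85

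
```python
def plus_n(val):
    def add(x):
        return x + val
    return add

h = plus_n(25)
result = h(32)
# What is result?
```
57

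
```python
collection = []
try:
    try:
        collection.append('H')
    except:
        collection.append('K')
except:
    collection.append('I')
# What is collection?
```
['H']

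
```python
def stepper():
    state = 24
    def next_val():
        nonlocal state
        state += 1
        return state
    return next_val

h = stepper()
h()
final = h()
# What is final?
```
26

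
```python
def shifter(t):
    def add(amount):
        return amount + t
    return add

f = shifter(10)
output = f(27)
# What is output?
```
37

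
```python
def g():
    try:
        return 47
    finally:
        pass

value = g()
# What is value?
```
47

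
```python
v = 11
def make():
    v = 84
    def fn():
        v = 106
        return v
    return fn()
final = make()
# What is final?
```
106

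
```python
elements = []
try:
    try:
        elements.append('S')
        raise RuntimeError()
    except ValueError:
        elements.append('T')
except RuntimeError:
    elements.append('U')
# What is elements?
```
['S', 'U']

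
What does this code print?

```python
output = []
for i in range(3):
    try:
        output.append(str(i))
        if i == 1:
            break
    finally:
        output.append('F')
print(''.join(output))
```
0F1F

finally runs even when breaking out of loop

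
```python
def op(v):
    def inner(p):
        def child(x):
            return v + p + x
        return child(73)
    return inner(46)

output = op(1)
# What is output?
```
120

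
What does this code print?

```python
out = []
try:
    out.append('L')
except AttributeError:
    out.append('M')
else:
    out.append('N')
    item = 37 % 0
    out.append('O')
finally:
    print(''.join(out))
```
LN

Try succeeds, else appends 'N', ZeroDivisionError in else is uncaught, finally prints before exception propagates ('O' never appended)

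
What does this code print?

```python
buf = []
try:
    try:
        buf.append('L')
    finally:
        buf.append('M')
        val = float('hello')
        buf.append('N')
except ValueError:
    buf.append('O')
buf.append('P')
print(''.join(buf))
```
LMOP

Exception in inner finally caught by outer except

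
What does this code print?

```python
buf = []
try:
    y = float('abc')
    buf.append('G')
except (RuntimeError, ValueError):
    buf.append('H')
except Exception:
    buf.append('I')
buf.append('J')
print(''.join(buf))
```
HJ

ValueError matches tuple containing it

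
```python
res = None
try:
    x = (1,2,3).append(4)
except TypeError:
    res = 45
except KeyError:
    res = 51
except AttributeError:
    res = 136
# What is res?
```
136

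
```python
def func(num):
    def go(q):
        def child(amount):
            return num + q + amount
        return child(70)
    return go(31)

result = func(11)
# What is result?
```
112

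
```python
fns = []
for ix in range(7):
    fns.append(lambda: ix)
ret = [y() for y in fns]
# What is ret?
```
[6, 6, 6, 6, 6, 6, 6]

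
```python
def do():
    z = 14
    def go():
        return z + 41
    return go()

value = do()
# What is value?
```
55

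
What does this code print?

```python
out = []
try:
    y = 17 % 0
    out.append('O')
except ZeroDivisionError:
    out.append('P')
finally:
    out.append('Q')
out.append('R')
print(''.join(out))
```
PQR

finally always runs, even after exception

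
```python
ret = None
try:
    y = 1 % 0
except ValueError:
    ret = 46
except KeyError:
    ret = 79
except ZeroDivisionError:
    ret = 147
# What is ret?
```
147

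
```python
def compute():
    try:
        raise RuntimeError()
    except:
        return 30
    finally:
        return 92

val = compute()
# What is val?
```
92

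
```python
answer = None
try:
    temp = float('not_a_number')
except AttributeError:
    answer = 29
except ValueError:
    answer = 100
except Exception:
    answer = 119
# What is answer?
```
100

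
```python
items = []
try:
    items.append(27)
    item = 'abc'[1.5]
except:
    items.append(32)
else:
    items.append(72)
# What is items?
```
[27, 32]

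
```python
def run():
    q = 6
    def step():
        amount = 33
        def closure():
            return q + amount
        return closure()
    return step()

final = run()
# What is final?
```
39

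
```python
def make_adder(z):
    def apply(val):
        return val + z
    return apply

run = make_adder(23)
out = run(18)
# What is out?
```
41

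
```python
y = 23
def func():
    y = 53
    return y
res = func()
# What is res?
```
53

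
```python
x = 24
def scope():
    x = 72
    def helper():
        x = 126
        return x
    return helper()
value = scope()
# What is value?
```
126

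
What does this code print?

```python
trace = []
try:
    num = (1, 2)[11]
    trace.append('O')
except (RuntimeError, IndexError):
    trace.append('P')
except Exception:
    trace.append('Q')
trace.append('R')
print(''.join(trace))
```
PR

IndexError matches tuple containing it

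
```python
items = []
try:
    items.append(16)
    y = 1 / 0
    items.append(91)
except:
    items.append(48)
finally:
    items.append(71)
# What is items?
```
[16, 48, 71]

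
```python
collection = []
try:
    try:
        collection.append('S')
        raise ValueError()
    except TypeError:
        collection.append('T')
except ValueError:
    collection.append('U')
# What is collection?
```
['S', 'U']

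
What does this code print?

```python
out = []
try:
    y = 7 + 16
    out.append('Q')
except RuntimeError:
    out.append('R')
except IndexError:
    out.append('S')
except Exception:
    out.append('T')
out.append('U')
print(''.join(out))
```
QU

No exception, try block completes normally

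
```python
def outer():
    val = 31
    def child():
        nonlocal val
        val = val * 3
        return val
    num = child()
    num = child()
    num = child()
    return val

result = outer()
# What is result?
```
837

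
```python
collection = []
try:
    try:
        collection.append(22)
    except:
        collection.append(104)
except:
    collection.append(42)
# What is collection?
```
[22]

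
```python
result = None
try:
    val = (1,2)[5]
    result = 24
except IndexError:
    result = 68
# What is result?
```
68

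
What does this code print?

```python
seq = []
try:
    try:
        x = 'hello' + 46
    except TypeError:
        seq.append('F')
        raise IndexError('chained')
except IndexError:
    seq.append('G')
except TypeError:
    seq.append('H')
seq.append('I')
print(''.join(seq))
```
FGI

IndexError raised and caught, original TypeError not re-raised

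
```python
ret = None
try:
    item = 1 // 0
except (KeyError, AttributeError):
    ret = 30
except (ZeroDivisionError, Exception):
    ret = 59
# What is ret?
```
59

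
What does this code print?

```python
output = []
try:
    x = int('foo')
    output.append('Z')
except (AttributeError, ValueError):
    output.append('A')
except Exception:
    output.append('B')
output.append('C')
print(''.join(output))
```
AC

ValueError matches tuple containing it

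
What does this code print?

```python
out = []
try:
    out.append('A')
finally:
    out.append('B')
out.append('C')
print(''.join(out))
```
ABC

try/finally without except, no exception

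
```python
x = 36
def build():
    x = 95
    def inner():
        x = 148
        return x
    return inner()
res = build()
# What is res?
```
148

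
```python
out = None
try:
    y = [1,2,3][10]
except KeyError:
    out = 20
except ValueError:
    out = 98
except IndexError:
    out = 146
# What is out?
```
146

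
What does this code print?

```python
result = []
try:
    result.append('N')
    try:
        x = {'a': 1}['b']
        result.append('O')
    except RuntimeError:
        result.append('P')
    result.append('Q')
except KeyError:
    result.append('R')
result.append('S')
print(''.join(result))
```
NRS

Inner handler doesn't match, propagates to outer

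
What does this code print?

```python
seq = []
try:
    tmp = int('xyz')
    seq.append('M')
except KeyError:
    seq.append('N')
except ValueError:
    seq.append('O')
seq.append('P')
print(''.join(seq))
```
OP

ValueError is caught by its specific handler, not KeyError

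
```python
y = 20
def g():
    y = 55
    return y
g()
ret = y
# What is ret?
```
20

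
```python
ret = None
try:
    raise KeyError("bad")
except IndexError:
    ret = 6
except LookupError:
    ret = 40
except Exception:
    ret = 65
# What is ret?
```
40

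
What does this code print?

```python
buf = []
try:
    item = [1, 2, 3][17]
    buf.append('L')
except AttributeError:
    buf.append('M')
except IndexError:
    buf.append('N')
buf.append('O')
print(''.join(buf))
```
NO

IndexError is caught by its specific handler, not AttributeError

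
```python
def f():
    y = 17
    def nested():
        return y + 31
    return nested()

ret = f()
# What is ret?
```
48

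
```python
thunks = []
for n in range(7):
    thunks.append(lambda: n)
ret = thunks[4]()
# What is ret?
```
6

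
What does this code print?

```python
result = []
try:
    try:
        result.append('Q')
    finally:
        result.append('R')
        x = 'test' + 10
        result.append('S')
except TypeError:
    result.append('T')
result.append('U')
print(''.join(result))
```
QRTU

Exception in inner finally caught by outer except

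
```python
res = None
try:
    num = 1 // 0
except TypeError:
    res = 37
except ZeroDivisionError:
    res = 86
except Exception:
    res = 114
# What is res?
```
86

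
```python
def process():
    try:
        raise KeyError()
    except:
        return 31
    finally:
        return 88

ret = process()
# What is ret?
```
88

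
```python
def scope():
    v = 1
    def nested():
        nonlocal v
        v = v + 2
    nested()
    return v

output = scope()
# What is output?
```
3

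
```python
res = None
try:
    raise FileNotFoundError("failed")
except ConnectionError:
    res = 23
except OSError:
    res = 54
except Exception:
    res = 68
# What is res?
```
54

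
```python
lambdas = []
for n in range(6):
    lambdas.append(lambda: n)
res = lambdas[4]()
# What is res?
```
5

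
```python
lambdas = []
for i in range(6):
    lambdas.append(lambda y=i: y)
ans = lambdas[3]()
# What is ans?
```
3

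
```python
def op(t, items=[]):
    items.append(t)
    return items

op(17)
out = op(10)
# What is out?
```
[17, 10]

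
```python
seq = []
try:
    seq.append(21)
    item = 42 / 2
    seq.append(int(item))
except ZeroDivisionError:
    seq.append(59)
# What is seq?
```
[21, 21]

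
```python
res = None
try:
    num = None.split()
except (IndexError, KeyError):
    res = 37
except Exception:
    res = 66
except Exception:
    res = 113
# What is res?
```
66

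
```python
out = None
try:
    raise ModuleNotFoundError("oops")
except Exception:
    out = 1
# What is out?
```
1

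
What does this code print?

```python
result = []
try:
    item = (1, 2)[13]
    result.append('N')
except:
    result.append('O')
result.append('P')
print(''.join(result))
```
OP

Exception raised in try, caught by bare except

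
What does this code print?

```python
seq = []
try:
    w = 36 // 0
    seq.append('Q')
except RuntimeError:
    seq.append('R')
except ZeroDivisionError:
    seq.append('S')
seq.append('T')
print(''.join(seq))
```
ST

ZeroDivisionError is caught by its specific handler, not RuntimeError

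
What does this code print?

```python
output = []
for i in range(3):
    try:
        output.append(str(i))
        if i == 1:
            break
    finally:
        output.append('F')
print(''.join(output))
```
0F1F

finally runs even when breaking out of loop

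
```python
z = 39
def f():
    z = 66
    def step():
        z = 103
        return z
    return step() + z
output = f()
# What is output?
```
169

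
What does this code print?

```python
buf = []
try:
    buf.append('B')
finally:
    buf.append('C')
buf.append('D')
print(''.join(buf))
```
BCD

try/finally without except, no exception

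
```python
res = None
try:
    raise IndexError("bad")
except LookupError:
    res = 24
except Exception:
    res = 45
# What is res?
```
24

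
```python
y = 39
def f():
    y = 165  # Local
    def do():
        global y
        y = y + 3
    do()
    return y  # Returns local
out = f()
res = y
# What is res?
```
42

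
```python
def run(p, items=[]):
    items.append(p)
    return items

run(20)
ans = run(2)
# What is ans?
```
[20, 2]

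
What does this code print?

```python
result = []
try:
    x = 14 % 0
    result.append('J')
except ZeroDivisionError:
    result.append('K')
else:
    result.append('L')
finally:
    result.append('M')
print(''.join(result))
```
KM

Exception: except runs, else skipped, finally runs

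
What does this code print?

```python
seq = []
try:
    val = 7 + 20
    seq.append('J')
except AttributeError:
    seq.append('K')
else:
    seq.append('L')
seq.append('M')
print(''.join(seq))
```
JLM

else block runs when no exception occurs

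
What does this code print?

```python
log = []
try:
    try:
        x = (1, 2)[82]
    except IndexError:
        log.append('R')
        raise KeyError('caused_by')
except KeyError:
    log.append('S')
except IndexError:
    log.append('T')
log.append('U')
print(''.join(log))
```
RSU

KeyError raised and caught, original IndexError not re-raised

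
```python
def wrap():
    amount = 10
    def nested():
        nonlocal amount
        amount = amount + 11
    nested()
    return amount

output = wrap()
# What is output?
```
21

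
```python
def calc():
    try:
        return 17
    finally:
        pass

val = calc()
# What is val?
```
17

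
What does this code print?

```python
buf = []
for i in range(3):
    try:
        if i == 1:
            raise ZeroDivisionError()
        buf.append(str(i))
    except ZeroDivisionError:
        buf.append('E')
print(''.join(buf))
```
0E2

Exception on i=1 caught, loop continues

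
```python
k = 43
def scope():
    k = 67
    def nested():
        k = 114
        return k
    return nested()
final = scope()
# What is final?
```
114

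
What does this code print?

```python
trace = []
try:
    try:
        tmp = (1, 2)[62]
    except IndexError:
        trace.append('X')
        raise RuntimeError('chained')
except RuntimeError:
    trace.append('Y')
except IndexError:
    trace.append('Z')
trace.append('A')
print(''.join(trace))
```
XYA

RuntimeError raised and caught, original IndexError not re-raised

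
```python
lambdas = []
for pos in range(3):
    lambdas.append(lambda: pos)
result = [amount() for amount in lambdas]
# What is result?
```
[2, 2, 2]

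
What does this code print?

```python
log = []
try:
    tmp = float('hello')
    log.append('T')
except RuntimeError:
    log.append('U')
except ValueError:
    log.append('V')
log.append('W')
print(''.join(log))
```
VW

ValueError is caught by its specific handler, not RuntimeError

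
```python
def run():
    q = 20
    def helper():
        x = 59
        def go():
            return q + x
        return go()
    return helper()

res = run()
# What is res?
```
79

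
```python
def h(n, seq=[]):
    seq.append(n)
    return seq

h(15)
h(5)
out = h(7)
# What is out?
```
[15, 5, 7]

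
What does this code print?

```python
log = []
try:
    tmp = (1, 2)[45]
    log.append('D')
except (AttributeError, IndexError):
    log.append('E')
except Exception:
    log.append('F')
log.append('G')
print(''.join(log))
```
EG

IndexError matches tuple containing it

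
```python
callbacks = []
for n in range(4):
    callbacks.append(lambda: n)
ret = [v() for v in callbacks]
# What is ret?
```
[3, 3, 3, 3]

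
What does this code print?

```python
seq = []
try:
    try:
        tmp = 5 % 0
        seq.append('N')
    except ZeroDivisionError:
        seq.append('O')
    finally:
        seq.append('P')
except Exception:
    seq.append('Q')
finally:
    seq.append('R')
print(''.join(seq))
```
OPR

Both finally blocks run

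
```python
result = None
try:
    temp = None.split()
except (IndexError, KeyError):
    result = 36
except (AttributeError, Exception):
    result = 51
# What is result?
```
51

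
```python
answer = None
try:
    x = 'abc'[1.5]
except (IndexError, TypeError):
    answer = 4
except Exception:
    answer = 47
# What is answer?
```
4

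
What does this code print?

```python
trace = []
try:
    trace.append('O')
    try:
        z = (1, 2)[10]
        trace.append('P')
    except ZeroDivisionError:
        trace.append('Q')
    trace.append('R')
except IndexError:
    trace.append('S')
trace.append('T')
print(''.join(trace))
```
OST

Inner handler doesn't match, propagates to outer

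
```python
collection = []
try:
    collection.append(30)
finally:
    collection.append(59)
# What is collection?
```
[30, 59]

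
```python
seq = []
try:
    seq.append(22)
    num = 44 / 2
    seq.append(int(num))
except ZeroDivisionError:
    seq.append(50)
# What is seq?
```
[22, 22]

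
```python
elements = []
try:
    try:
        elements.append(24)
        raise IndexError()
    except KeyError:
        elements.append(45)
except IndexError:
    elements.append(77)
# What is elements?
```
[24, 77]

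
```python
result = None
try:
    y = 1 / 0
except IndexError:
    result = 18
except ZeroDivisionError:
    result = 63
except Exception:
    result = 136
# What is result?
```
63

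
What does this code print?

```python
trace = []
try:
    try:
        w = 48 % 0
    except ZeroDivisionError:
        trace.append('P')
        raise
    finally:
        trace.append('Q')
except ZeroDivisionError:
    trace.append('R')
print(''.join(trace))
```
PQR

finally runs before re-raised exception propagates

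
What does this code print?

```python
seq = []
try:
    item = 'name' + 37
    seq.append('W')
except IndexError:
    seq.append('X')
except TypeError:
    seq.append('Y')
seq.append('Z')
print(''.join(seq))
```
YZ

TypeError is caught by its specific handler, not IndexError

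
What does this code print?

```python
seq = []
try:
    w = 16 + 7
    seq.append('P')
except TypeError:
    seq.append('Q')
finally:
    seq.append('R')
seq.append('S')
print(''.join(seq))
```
PRS

finally runs after normal execution too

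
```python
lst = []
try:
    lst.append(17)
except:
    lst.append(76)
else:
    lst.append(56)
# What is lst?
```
[17, 56]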